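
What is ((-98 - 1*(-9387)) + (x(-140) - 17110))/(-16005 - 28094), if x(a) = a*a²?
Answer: 2751821/44099 ≈ 62.401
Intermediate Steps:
x(a) = a³
((-98 - 1*(-9387)) + (x(-140) - 17110))/(-16005 - 28094) = ((-98 - 1*(-9387)) + ((-140)³ - 17110))/(-16005 - 28094) = ((-98 + 9387) + (-2744000 - 17110))/(-44099) = (9289 - 2761110)*(-1/44099) = -2751821*(-1/44099) = 2751821/44099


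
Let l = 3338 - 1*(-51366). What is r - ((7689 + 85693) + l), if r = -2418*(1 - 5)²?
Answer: -186774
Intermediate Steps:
l = 54704 (l = 3338 + 51366 = 54704)
r = -38688 (r = -2418*(-4)² = -2418*16 = -38688)
r - ((7689 + 85693) + l) = -38688 - ((7689 + 85693) + 54704) = -38688 - (93382 + 54704) = -38688 - 1*148086 = -38688 - 148086 = -186774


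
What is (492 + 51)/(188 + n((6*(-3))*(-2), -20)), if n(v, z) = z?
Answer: 181/56 ≈ 3.2321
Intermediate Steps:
(492 + 51)/(188 + n((6*(-3))*(-2), -20)) = (492 + 51)/(188 - 20) = 543/168 = 543*(1/168) = 181/56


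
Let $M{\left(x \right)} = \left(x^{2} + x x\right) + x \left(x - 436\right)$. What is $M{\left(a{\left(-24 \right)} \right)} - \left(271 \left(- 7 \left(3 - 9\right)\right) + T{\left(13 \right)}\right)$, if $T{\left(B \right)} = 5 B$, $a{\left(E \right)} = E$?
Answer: $745$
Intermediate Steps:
$M{\left(x \right)} = 2 x^{2} + x \left(-436 + x\right)$ ($M{\left(x \right)} = \left(x^{2} + x^{2}\right) + x \left(-436 + x\right) = 2 x^{2} + x \left(-436 + x\right)$)
$M{\left(a{\left(-24 \right)} \right)} - \left(271 \left(- 7 \left(3 - 9\right)\right) + T{\left(13 \right)}\right) = - 24 \left(-436 + 3 \left(-24\right)\right) - \left(271 \left(- 7 \left(3 - 9\right)\right) + 5 \cdot 13\right) = - 24 \left(-436 - 72\right) - \left(271 \left(\left(-7\right) \left(-6\right)\right) + 65\right) = \left(-24\right) \left(-508\right) - \left(271 \cdot 42 + 65\right) = 12192 - \left(11382 + 65\right) = 12192 - 11447 = 745$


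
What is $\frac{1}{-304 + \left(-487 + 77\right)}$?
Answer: $- \frac{1}{714} \approx -0.0014006$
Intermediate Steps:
$\frac{1}{-304 + \left(-487 + 77\right)} = \frac{1}{-304 - 410} = \frac{1}{-714} = - \frac{1}{714}$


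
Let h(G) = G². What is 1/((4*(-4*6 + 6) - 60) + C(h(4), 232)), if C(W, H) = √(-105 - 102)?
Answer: -44/5877 - I*√23/5877 ≈ -0.0074868 - 0.00081603*I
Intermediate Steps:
C(W, H) = 3*I*√23 (C(W, H) = √(-207) = 3*I*√23)
1/((4*(-4*6 + 6) - 60) + C(h(4), 232)) = 1/((4*(-4*6 + 6) - 60) + 3*I*√23) = 1/((4*(-24 + 6) - 60) + 3*I*√23) = 1/((4*(-18) - 60) + 3*I*√23) = 1/((-72 - 60) + 3*I*√23) = 1/(-132 + 3*I*√23)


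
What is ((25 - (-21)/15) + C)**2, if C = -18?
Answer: 1764/25 ≈ 70.560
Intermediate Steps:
((25 - (-21)/15) + C)**2 = ((25 - (-21)/15) - 18)**2 = ((25 - 1*(-7/5)) - 18)**2 = ((25 + 7/5) - 18)**2 = (132/5 - 18)**2 = (42/5)**2 = 1764/25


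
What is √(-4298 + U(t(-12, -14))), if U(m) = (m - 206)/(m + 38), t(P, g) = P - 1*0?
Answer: I*√727779/13 ≈ 65.623*I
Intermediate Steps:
t(P, g) = P (t(P, g) = P + 0 = P)
U(m) = (-206 + m)/(38 + m)
√(-4298 + U(t(-12, -14))) = √(-4298 + (-206 - 12)/(38 - 12)) = √(-4298 - 218/26) = √(-4298 + (1/26)*(-218)) = √(-4298 - 109/13) = √(-55983/13) = I*√727779/13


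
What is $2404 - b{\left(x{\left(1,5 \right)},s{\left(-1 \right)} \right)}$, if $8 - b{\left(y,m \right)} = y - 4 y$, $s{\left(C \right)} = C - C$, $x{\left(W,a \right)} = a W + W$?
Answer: $2378$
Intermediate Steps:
$x{\left(W,a \right)} = W + W a$ ($x{\left(W,a \right)} = W a + W = W + W a$)
$s{\left(C \right)} = 0$
$b{\left(y,m \right)} = 8 + 3 y$ ($b{\left(y,m \right)} = 8 - \left(y - 4 y\right) = 8 - - 3 y = 8 + 3 y$)
$2404 - b{\left(x{\left(1,5 \right)},s{\left(-1 \right)} \right)} = 2404 - \left(8 + 3 \cdot 1 \left(1 + 5\right)\right) = 2404 - \left(8 + 3 \cdot 1 \cdot 6\right) = 2404 - \left(8 + 3 \cdot 6\right) = 2404 - \left(8 + 18\right) = 2404 - 26 = 2378$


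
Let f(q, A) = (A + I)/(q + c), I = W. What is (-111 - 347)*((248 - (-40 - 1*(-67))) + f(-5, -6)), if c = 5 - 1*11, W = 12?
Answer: -1110650/11 ≈ -1.0097e+5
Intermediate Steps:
I = 12
c = -6 (c = 5 - 11 = -6)
f(q, A) = (12 + A)/(-6 + q) (f(q, A) = (A + 12)/(q - 6) = (12 + A)/(-6 + q))
(-111 - 347)*((248 - (-40 - 1*(-67))) + f(-5, -6)) = (-111 - 347)*((248 - (-40 - 1*(-67))) + (12 - 6)/(-6 - 5)) = -458*((248 - (-40 + 67)) + 6/(-11)) = -458*((248 - 1*27) - 1/11*6) = -458*((248 - 27) - 6/11) = -458*(221 - 6/11) = -458*2425/11 = -1110650/11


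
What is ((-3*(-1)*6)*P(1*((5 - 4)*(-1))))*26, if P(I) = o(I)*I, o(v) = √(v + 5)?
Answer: -936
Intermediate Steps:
o(v) = √(5 + v)
P(I) = I*√(5 + I) (P(I) = √(5 + I)*I = I*√(5 + I))
((-3*(-1)*6)*P(1*((5 - 4)*(-1))))*26 = ((-3*(-1)*6)*((1*((5 - 4)*(-1)))*√(5 + 1*((5 - 4)*(-1)))))*26 = ((3*6)*((1*(1*(-1)))*√(5 + 1*(1*(-1)))))*26 = (18*((1*(-1))*√(5 + 1*(-1))))*26 = (18*(-√(5 - 1)))*26 = (18*(-√4))*26 = (18*(-1*2))*26 = (18*(-2))*26 = -36*26 = -936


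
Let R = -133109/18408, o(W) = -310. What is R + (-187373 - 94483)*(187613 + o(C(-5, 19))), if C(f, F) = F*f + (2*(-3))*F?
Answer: -971803868299253/18408 ≈ -5.2792e+10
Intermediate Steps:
C(f, F) = -6*F + F*f (C(f, F) = F*f - 6*F = -6*F + F*f)
R = -133109/18408 (R = -133109*1/18408 = -133109/18408 ≈ -7.2310)
R + (-187373 - 94483)*(187613 + o(C(-5, 19))) = -133109/18408 + (-187373 - 94483)*(187613 - 310) = -133109/18408 - 281856*187303 = -133109/18408 - 52792474368 = -971803868299253/18408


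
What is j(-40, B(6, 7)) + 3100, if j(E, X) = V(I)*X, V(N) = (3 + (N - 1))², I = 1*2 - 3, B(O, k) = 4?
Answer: 3104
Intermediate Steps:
I = -1 (I = 2 - 3 = -1)
V(N) = (2 + N)² (V(N) = (3 + (-1 + N))² = (2 + N)²)
j(E, X) = X (j(E, X) = (2 - 1)²*X = 1²*X = 1*X = X)
j(-40, B(6, 7)) + 3100 = 4 + 3100 = 3104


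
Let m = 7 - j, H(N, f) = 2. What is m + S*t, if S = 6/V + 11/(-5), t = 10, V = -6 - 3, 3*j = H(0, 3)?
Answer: -67/3 ≈ -22.333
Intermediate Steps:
j = ⅔ (j = (⅓)*2 = ⅔ ≈ 0.66667)
V = -9
m = 19/3 (m = 7 - 1*⅔ = 7 - ⅔ = 19/3 ≈ 6.3333)
S = -43/15 (S = 6/(-9) + 11/(-5) = 6*(-⅑) + 11*(-⅕) = -⅔ - 11/5 = -43/15 ≈ -2.8667)
m + S*t = 19/3 - 43/15*10 = 19/3 - 86/3 = -67/3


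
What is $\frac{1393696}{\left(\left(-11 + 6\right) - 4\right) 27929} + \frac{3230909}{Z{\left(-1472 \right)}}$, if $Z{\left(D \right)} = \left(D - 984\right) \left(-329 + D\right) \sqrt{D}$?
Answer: $- \frac{1393696}{251361} - \frac{3230909 i \sqrt{23}}{813879104} \approx -5.5446 - 0.019038 i$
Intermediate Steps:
$Z{\left(D \right)} = \sqrt{D} \left(-984 + D\right) \left(-329 + D\right)$ ($Z{\left(D \right)} = \left(-984 + D\right) \left(-329 + D\right) \sqrt{D} = \sqrt{D} \left(-984 + D\right) \left(-329 + D\right)$)
$\frac{1393696}{\left(\left(-11 + 6\right) - 4\right) 27929} + \frac{3230909}{Z{\left(-1472 \right)}} = \frac{1393696}{\left(\left(-11 + 6\right) - 4\right) 27929} + \frac{3230909}{\sqrt{-1472} \left(323736 + \left(-1472\right)^{2} - -1932736\right)} = \frac{1393696}{\left(-5 - 4\right) 27929} + \frac{3230909}{8 i \sqrt{23} \left(323736 + 2166784 + 1932736\right)} = \frac{1393696}{\left(-9\right) 27929} + \frac{3230909}{8 i \sqrt{23} \cdot 4423256} = \frac{1393696}{-251361} + \frac{3230909}{35386048 i \sqrt{23}} = 1393696 \left(- \frac{1}{251361}\right) + 3230909 \left(- \frac{i \sqrt{23}}{813879104}\right) = - \frac{1393696}{251361} - \frac{3230909 i \sqrt{23}}{813879104}$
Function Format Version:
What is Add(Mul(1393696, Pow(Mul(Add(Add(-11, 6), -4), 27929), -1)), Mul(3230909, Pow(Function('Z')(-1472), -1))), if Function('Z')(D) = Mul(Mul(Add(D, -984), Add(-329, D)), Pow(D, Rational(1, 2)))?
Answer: Add(Rational(-1393696, 251361), Mul(Rational(-3230909, 813879104), I, Pow(23, Rational(1, 2)))) ≈ Add(-5.5446, Mul(-0.019038, I))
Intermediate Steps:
Function('Z')(D) = Mul(Pow(D, Rational(1, 2)), Add(-984, D), Add(-329, D)) (Function('Z')(D) = Mul(Mul(Add(-984, D), Add(-329, D)), Pow(D, Rational(1, 2))) = Mul(Pow(D, Rational(1, 2)), Add(-984, D), Add(-329, D)))
Add(Mul(1393696, Pow(Mul(Add(Add(-11, 6), -4), 27929), -1)), Mul(3230909, Pow(Function('Z')(-1472), -1))) = Add(Mul(1393696, Pow(Mul(Add(Add(-11, 6), -4), 27929), -1)), Mul(3230909, Pow(Mul(Pow(-1472, Rational(1, 2)), Add(323736, Pow(-1472, 2), Mul(-1313, -1472))), -1))) = Add(Mul(1393696, Pow(Mul(Add(-5, -4), 27929), -1)), Mul(3230909, Pow(Mul(Mul(8, I, Pow(23, Rational(1, 2))), Add(323736, 2166784, 1932736)), -1))) = Add(Mul(1393696, Pow(Mul(-9, 27929), -1)), Mul(3230909, Pow(Mul(Mul(8, I, Pow(23, Rational(1, 2))), 4423256), -1))) = Add(Mul(1393696, Pow(-251361, -1)), Mul(3230909, Pow(Mul(35386048, I, Pow(23, Rational(1, 2))), -1))) = Add(Mul(1393696, Rational(-1, 251361)), Mul(3230909, Mul(Rational(-1, 813879104), I, Pow(23, Rational(1, 2))))) = Add(Rational(-1393696, 251361), Mul(Rational(-3230909, 813879104), I, Pow(23, Rational(1, 2))))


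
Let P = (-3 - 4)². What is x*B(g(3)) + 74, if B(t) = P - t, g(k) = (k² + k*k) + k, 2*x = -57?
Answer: -724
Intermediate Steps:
x = -57/2 (x = (½)*(-57) = -57/2 ≈ -28.500)
P = 49 (P = (-7)² = 49)
g(k) = k + 2*k² (g(k) = (k² + k²) + k = 2*k² + k = k + 2*k²)
B(t) = 49 - t
x*B(g(3)) + 74 = -57*(49 - 3*(1 + 2*3))/2 + 74 = -57*(49 - 3*(1 + 6))/2 + 74 = -57*(49 - 3*7)/2 + 74 = -57*(49 - 1*21)/2 + 74 = -57*(49 - 21)/2 + 74 = -57/2*28 + 74 = -798 + 74 = -724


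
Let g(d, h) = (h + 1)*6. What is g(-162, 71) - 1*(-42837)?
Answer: 43269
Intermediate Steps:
g(d, h) = 6 + 6*h (g(d, h) = (1 + h)*6 = 6 + 6*h)
g(-162, 71) - 1*(-42837) = (6 + 6*71) - 1*(-42837) = (6 + 426) + 42837 = 432 + 42837 = 43269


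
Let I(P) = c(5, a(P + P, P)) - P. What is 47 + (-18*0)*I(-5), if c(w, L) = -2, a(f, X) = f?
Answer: 47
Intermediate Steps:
I(P) = -2 - P
47 + (-18*0)*I(-5) = 47 + (-18*0)*(-2 - 1*(-5)) = 47 + 0*(-2 + 5) = 47 + 0*3 = 47 + 0 = 47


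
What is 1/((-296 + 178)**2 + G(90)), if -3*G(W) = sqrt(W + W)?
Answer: 3481/48469439 + sqrt(5)/96938878 ≈ 7.1842e-5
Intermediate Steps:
G(W) = -sqrt(2)*sqrt(W)/3 (G(W) = -sqrt(W + W)/3 = -sqrt(2)*sqrt(W)/3)
1/((-296 + 178)**2 + G(90)) = 1/((-296 + 178)**2 - sqrt(2)*sqrt(90)/3) = 1/((-118)**2 - sqrt(2)*3*sqrt(10)/3) = 1/(13924 - 2*sqrt(5))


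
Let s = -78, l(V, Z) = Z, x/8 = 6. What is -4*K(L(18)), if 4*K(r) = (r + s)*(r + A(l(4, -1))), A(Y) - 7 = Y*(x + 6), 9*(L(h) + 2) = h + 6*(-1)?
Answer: -33748/9 ≈ -3749.8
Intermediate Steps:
x = 48 (x = 8*6 = 48)
L(h) = -8/3 + h/9 (L(h) = -2 + (h + 6*(-1))/9 = -2 + (h - 6)/9 = -2 + (-6 + h)/9 = -2 + (-⅔ + h/9) = -8/3 + h/9)
A(Y) = 7 + 54*Y (A(Y) = 7 + Y*(48 + 6) = 7 + Y*54 = 7 + 54*Y)
K(r) = (-78 + r)*(-47 + r)/4 (K(r) = ((r - 78)*(r + (7 + 54*(-1))))/4 = ((-78 + r)*(r + (7 - 54)))/4 = ((-78 + r)*(r - 47))/4 = ((-78 + r)*(-47 + r))/4 = (-78 + r)*(-47 + r)/4)
-4*K(L(18)) = -4*(1833/2 - 125*(-8/3 + (⅑)*18)/4 + (-8/3 + (⅑)*18)²/4) = -4*(1833/2 - 125*(-8/3 + 2)/4 + (-8/3 + 2)²/4) = -4*(1833/2 - 125/4*(-⅔) + (-⅔)²/4) = -4*(1833/2 + 125/6 + (¼)*(4/9)) = -4*(1833/2 + 125/6 + ⅑) = -4*8437/9 = -33748/9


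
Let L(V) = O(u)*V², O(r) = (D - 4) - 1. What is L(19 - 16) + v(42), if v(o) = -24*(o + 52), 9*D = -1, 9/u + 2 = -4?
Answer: -2302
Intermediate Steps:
u = -3/2 (u = 9/(-2 - 4) = 9/(-6) = 9*(-⅙) = -3/2 ≈ -1.5000)
D = -⅑ (D = (⅑)*(-1) = -⅑ ≈ -0.11111)
O(r) = -46/9 (O(r) = (-⅑ - 4) - 1 = -37/9 - 1 = -46/9)
v(o) = -1248 - 24*o (v(o) = -24*(52 + o) = -1248 - 24*o)
L(V) = -46*V²/9
L(19 - 16) + v(42) = -46*(19 - 16)²/9 + (-1248 - 24*42) = -46/9*3² + (-1248 - 1008) = -46/9*9 - 2256 = -46 - 2256 = -2302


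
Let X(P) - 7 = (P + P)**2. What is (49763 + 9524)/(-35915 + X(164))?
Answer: 59287/71676 ≈ 0.82715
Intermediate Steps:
X(P) = 7 + 4*P**2 (X(P) = 7 + (P + P)**2 = 7 + (2*P)**2 = 7 + 4*P**2)
(49763 + 9524)/(-35915 + X(164)) = (49763 + 9524)/(-35915 + (7 + 4*164**2)) = 59287/(-35915 + (7 + 4*26896)) = 59287/(-35915 + (7 + 107584)) = 59287/(-35915 + 107591) = 59287/71676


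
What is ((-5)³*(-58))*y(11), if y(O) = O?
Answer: 79750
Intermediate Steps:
((-5)³*(-58))*y(11) = ((-5)³*(-58))*11 = -125*(-58)*11 = 7250*11 = 79750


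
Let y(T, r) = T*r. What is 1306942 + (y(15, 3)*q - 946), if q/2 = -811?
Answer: 1233006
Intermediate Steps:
q = -1622 (q = 2*(-811) = -1622)
1306942 + (y(15, 3)*q - 946) = 1306942 + ((15*3)*(-1622) - 946) = 1306942 + (45*(-1622) - 946) = 1306942 + (-72990 - 946) = 1306942 - 73936 = 1233006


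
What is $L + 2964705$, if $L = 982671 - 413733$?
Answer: $3533643$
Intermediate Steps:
$L = 568938$
$L + 2964705 = 568938 + 2964705 = 3533643$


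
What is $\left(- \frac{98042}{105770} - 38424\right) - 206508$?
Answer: $- \frac{1850468263}{7555} \approx -2.4493 \cdot 10^{5}$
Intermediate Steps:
$\left(- \frac{98042}{105770} - 38424\right) - 206508 = \left(\left(-98042\right) \frac{1}{105770} - 38424\right) - 206508 = \left(- \frac{7003}{7555} - 38424\right) - 206508 = - \frac{290300323}{7555} - 206508 = - \frac{1850468263}{7555}$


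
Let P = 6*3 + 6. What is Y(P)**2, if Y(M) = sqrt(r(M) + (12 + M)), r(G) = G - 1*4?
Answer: 56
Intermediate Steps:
r(G) = -4 + G (r(G) = G - 4 = -4 + G)
P = 24 (P = 18 + 6 = 24)
Y(M) = sqrt(8 + 2*M) (Y(M) = sqrt((-4 + M) + (12 + M)) = sqrt(8 + 2*M))
Y(P)**2 = (sqrt(8 + 2*24))**2 = (sqrt(8 + 48))**2 = (sqrt(56))**2 = (2*sqrt(14))**2 = 56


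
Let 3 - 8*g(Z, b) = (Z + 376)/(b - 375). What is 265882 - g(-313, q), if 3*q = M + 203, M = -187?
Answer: 589725397/2218 ≈ 2.6588e+5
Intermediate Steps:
q = 16/3 (q = (-187 + 203)/3 = (⅓)*16 = 16/3 ≈ 5.3333)
g(Z, b) = 3/8 - (376 + Z)/(8*(-375 + b)) (g(Z, b) = 3/8 - (Z + 376)/(8*(b - 375)) = 3/8 - (376 + Z)/(8*(-375 + b)))
265882 - g(-313, q) = 265882 - (-1501 - 1*(-313) + 3*(16/3))/(8*(-375 + 16/3)) = 265882 - (-1501 + 313 + 16)/(8*(-1109/3)) = 265882 - (-3)*(-1172)/(8*1109) = 265882 - 1*879/2218 = 265882 - 879/2218 = 589725397/2218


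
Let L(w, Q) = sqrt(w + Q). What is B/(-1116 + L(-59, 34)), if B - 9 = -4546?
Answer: 5063292/1245481 + 22685*I/1245481 ≈ 4.0653 + 0.018214*I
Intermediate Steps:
B = -4537 (B = 9 - 4546 = -4537)
L(w, Q) = sqrt(Q + w)
B/(-1116 + L(-59, 34)) = -4537/(-1116 + sqrt(34 - 59)) = -4537/(-1116 + sqrt(-25)) = -4537*(-1116 - 5*I)/1245481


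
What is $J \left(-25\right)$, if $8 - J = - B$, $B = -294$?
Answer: $7150$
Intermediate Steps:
$J = -286$ ($J = 8 - \left(-1\right) \left(-294\right) = 8 - 294 = -286$)
$J \left(-25\right) = \left(-286\right) \left(-25\right) = 7150$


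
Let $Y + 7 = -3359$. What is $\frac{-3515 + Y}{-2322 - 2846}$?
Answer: $\frac{6881}{5168} \approx 1.3315$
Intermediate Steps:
$Y = -3366$ ($Y = -7 - 3359 = -3366$)
$\frac{-3515 + Y}{-2322 - 2846} = \frac{-3515 - 3366}{-2322 - 2846} = - \frac{6881}{-5168} = \left(-6881\right) \left(- \frac{1}{5168}\right) = \frac{6881}{5168}$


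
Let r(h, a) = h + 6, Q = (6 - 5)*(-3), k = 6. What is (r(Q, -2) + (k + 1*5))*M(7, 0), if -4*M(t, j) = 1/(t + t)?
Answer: -¼ ≈ -0.25000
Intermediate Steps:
M(t, j) = -1/(8*t) (M(t, j) = -1/(4*(t + t)) = -1/(2*t)/4 = -1/(8*t))
Q = -3 (Q = 1*(-3) = -3)
r(h, a) = 6 + h
(r(Q, -2) + (k + 1*5))*M(7, 0) = ((6 - 3) + (6 + 1*5))*(-⅛/7) = (3 + (6 + 5))*(-⅛*⅐) = (3 + 11)*(-1/56) = 14*(-1/56) = -¼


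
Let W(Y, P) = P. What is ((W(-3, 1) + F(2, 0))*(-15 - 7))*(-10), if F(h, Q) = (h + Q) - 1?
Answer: 440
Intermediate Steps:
F(h, Q) = -1 + Q + h (F(h, Q) = (Q + h) - 1 = -1 + Q + h)
((W(-3, 1) + F(2, 0))*(-15 - 7))*(-10) = ((1 + (-1 + 0 + 2))*(-15 - 7))*(-10) = ((1 + 1)*(-22))*(-10) = (2*(-22))*(-10) = -44*(-10) = 440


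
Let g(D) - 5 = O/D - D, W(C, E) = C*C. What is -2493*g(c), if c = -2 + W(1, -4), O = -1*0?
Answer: -14958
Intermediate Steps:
W(C, E) = C²
O = 0
c = -1 (c = -2 + 1² = -2 + 1 = -1)
g(D) = 5 - D (g(D) = 5 + (0/D - D) = 5 + (0 - D) = 5 - D)
-2493*g(c) = -2493*(5 - 1*(-1)) = -2493*(5 + 1) = -2493*6 = -14958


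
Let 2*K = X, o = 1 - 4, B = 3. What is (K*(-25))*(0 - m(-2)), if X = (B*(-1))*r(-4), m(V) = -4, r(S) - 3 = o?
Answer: 0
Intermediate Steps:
o = -3
r(S) = 0 (r(S) = 3 - 3 = 0)
X = 0 (X = (3*(-1))*0 = -3*0 = 0)
K = 0 (K = (1/2)*0 = 0)
(K*(-25))*(0 - m(-2)) = (0*(-25))*(0 - 1*(-4)) = 0*(0 + 4) = 0*4 = 0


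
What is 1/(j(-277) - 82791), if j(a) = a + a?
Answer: -1/83345 ≈ -1.1998e-5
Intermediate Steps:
j(a) = 2*a
1/(j(-277) - 82791) = 1/(2*(-277) - 82791) = 1/(-554 - 82791) = 1/(-83345) = -1/83345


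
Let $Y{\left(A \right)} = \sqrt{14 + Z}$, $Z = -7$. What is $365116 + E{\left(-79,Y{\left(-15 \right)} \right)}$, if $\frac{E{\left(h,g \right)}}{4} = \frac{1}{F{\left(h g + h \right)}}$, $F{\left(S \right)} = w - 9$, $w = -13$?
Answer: $\frac{4016274}{11} \approx 3.6512 \cdot 10^{5}$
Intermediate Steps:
$Y{\left(A \right)} = \sqrt{7}$ ($Y{\left(A \right)} = \sqrt{14 - 7} = \sqrt{7}$)
$F{\left(S \right)} = -22$ ($F{\left(S \right)} = -13 - 9 = -22$)
$E{\left(h,g \right)} = - \frac{2}{11}$ ($E{\left(h,g \right)} = \frac{4}{-22} = 4 \left(- \frac{1}{22}\right) = - \frac{2}{11}$)
$365116 + E{\left(-79,Y{\left(-15 \right)} \right)} = 365116 - \frac{2}{11} = \frac{4016274}{11}$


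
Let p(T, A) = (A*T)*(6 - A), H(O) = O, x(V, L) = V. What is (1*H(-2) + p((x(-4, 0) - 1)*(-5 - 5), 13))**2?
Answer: 20720704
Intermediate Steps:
p(T, A) = A*T*(6 - A)
(1*H(-2) + p((x(-4, 0) - 1)*(-5 - 5), 13))**2 = (1*(-2) + 13*((-4 - 1)*(-5 - 5))*(6 - 1*13))**2 = (-2 + 13*(-5*(-10))*(6 - 13))**2 = (-2 + 13*50*(-7))**2 = (-2 - 4550)**2 = (-4552)**2 = 20720704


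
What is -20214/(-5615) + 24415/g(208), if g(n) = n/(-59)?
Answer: -7198681/1040 ≈ -6921.8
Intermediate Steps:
g(n) = -n/59 (g(n) = n*(-1/59) = -n/59)
-20214/(-5615) + 24415/g(208) = -20214/(-5615) + 24415/((-1/59*208)) = -20214*(-1/5615) + 24415/(-208/59) = 18/5 + 24415*(-59/208) = 18/5 - 1440485/208 = -7198681/1040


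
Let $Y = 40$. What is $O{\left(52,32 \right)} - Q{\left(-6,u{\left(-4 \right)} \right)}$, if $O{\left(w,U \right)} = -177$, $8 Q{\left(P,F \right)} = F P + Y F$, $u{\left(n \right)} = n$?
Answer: $-160$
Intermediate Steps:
$Q{\left(P,F \right)} = 5 F + \frac{F P}{8}$ ($Q{\left(P,F \right)} = \frac{F P + 40 F}{8} = \frac{40 F + F P}{8} = 5 F + \frac{F P}{8}$)
$O{\left(52,32 \right)} - Q{\left(-6,u{\left(-4 \right)} \right)} = -177 - \frac{1}{8} \left(-4\right) \left(40 - 6\right) = -177 - \frac{1}{8} \left(-4\right) 34 = -177 - -17 = -177 + 17 = -160$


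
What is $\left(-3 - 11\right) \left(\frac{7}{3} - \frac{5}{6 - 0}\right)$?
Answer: $-21$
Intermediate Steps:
$\left(-3 - 11\right) \left(\frac{7}{3} - \frac{5}{6 - 0}\right) = - 14 \left(7 \cdot \frac{1}{3} - \frac{5}{6 + 0}\right) = - 14 \left(\frac{7}{3} - \frac{5}{6}\right) = \left(-14\right) \frac{3}{2} = -21$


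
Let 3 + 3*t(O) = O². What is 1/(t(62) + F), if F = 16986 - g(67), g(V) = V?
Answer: 3/54598 ≈ 5.4947e-5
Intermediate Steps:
t(O) = -1 + O²/3
F = 16919 (F = 16986 - 1*67 = 16986 - 67 = 16919)
1/(t(62) + F) = 1/((-1 + (⅓)*62²) + 16919) = 1/((-1 + (⅓)*3844) + 16919) = 1/((-1 + 3844/3) + 16919) = 1/(3841/3 + 16919) = 1/(54598/3) = 3/54598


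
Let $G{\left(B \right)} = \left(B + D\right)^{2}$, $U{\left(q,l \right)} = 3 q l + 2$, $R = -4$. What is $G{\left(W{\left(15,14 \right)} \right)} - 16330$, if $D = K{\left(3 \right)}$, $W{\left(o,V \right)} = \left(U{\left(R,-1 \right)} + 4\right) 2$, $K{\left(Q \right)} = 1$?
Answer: $-14961$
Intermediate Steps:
$U{\left(q,l \right)} = 2 + 3 l q$ ($U{\left(q,l \right)} = 3 l q + 2 = 2 + 3 l q$)
$W{\left(o,V \right)} = 36$ ($W{\left(o,V \right)} = \left(\left(2 + 3 \left(-1\right) \left(-4\right)\right) + 4\right) 2 = \left(\left(2 + 12\right) + 4\right) 2 = \left(14 + 4\right) 2 = 18 \cdot 2 = 36$)
$D = 1$
$G{\left(B \right)} = \left(1 + B\right)^{2}$ ($G{\left(B \right)} = \left(B + 1\right)^{2} = \left(1 + B\right)^{2}$)
$G{\left(W{\left(15,14 \right)} \right)} - 16330 = \left(1 + 36\right)^{2} - 16330 = 37^{2} - 16330 = 1369 - 16330 = -14961$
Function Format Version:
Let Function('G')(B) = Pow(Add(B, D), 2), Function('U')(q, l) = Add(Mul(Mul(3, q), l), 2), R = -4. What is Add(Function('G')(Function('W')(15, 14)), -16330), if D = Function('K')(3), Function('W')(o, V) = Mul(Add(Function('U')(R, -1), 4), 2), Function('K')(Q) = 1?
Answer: -14961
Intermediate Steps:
Function('U')(q, l) = Add(2, Mul(3, l, q)) (Function('U')(q, l) = Add(Mul(3, l, q), 2) = Add(2, Mul(3, l, q)))
Function('W')(o, V) = 36 (Function('W')(o, V) = Mul(Add(Add(2, Mul(3, -1, -4)), 4), 2) = Mul(Add(Add(2, 12), 4), 2) = Mul(Add(14, 4), 2) = Mul(18, 2) = 36)
D = 1
Function('G')(B) = Pow(Add(1, B), 2) (Function('G')(B) = Pow(Add(B, 1), 2) = Pow(Add(1, B), 2))
Add(Function('G')(Function('W')(15, 14)), -16330) = Add(Pow(Add(1, 36), 2), -16330) = Add(Pow(37, 2), -16330) = Add(1369, -16330) = -14961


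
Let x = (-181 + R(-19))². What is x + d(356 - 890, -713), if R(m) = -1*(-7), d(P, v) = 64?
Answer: 30340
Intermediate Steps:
R(m) = 7
x = 30276 (x = (-181 + 7)² = (-174)² = 30276)
x + d(356 - 890, -713) = 30276 + 64 = 30340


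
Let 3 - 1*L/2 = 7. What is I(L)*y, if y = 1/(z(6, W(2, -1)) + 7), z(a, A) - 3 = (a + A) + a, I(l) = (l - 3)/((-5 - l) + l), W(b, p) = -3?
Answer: 11/95 ≈ 0.11579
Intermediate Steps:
L = -8 (L = 6 - 2*7 = 6 - 14 = -8)
I(l) = ⅗ - l/5 (I(l) = (-3 + l)/(-5) = (-3 + l)*(-⅕) = ⅗ - l/5)
z(a, A) = 3 + A + 2*a (z(a, A) = 3 + ((a + A) + a) = 3 + ((A + a) + a) = 3 + (A + 2*a) = 3 + A + 2*a)
y = 1/19 (y = 1/((3 - 3 + 2*6) + 7) = 1/((3 - 3 + 12) + 7) = 1/(12 + 7) = 1/19 ≈ 0.052632)
I(L)*y = (⅗ - ⅕*(-8))*(1/19) = (⅗ + 8/5)*(1/19) = (11/5)*(1/19) = 11/95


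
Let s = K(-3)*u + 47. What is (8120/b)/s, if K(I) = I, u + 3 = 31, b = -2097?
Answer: 8120/77589 ≈ 0.10465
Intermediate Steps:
u = 28 (u = -3 + 31 = 28)
s = -37 (s = -3*28 + 47 = -84 + 47 = -37)
(8120/b)/s = (8120/(-2097))/(-37) = (8120*(-1/2097))*(-1/37) = -8120/2097*(-1/37) = 8120/77589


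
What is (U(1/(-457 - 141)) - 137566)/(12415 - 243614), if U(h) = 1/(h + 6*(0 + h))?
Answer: 963560/1618393 ≈ 0.59538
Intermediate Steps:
U(h) = 1/(7*h) (U(h) = 1/(h + 6*h) = 1/(7*h))
(U(1/(-457 - 141)) - 137566)/(12415 - 243614) = (1/(7*(1/(-457 - 141))) - 137566)/(12415 - 243614) = (1/(7*(1/(-598))) - 137566)/(-231199) = (1/(7*(-1/598)) - 137566)*(-1/231199) = ((⅐)*(-598) - 137566)*(-1/231199) = (-598/7 - 137566)*(-1/231199) = -963560/7*(-1/231199) = 963560/1618393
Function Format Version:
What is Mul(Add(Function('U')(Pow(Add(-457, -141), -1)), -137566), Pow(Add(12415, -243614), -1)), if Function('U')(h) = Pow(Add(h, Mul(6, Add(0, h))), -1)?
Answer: Rational(963560, 1618393) ≈ 0.59538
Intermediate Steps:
Function('U')(h) = Mul(Rational(1, 7), Pow(h, -1)) (Function('U')(h) = Pow(Add(h, Mul(6, h)), -1) = Pow(Mul(7, h), -1) = Mul(Rational(1, 7), Pow(h, -1)))
Mul(Add(Function('U')(Pow(Add(-457, -141), -1)), -137566), Pow(Add(12415, -243614), -1)) = Mul(Add(Mul(Rational(1, 7), Pow(Pow(Add(-457, -141), -1), -1)), -137566), Pow(Add(12415, -243614), -1)) = Mul(Add(Mul(Rational(1, 7), Pow(Pow(-598, -1), -1)), -137566), Pow(-231199, -1)) = Mul(Add(Mul(Rational(1, 7), Pow(Rational(-1, 598), -1)), -137566), Rational(-1, 231199)) = Mul(Add(Mul(Rational(1, 7), -598), -137566), Rational(-1, 231199)) = Mul(Add(Rational(-598, 7), -137566), Rational(-1, 231199)) = Mul(Rational(-963560, 7), Rational(-1, 231199)) = Rational(963560, 1618393)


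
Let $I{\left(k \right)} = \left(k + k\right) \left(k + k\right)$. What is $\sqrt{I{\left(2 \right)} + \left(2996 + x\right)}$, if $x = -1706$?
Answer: $\sqrt{1306} \approx 36.139$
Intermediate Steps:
$I{\left(k \right)} = 4 k^{2}$ ($I{\left(k \right)} = 2 k 2 k = 4 k^{2}$)
$\sqrt{I{\left(2 \right)} + \left(2996 + x\right)} = \sqrt{4 \cdot 2^{2} + \left(2996 - 1706\right)} = \sqrt{4 \cdot 4 + 1290} = \sqrt{16 + 1290} = \sqrt{1306}$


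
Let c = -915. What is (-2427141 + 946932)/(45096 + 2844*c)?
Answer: 493403/852388 ≈ 0.57885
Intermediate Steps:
(-2427141 + 946932)/(45096 + 2844*c) = (-2427141 + 946932)/(45096 + 2844*(-915)) = -1480209/(45096 - 2602260) = -1480209/(-2557164) = -1480209*(-1/2557164) = 493403/852388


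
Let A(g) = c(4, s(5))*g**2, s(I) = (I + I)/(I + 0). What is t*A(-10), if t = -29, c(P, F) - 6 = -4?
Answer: -5800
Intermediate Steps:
s(I) = 2 (s(I) = (2*I)/I = 2)
c(P, F) = 2 (c(P, F) = 6 - 4 = 2)
A(g) = 2*g**2
t*A(-10) = -58*(-10)**2 = -58*100 = -29*200 = -5800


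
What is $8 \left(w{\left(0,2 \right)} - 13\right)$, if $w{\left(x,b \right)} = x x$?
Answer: $-104$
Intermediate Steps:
$w{\left(x,b \right)} = x^{2}$
$8 \left(w{\left(0,2 \right)} - 13\right) = 8 \left(0^{2} - 13\right) = 8 \left(0 - 13\right) = 8 \left(-13\right) = -104$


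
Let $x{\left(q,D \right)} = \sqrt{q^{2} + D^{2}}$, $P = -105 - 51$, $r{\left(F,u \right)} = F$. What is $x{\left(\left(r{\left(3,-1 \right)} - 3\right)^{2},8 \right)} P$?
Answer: $-1248$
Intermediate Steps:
$P = -156$
$x{\left(q,D \right)} = \sqrt{D^{2} + q^{2}}$
$x{\left(\left(r{\left(3,-1 \right)} - 3\right)^{2},8 \right)} P = \sqrt{8^{2} + \left(\left(3 - 3\right)^{2}\right)^{2}} \left(-156\right) = \sqrt{64 + \left(0^{2}\right)^{2}} \left(-156\right) = \sqrt{64 + 0^{2}} \left(-156\right) = \sqrt{64 + 0} \left(-156\right) = \sqrt{64} \left(-156\right) = 8 \left(-156\right) = -1248$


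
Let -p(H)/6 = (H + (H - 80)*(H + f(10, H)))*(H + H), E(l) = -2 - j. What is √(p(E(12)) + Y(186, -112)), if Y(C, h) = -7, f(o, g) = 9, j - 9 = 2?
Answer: √55997 ≈ 236.64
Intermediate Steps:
j = 11 (j = 9 + 2 = 11)
E(l) = -13 (E(l) = -2 - 1*11 = -2 - 11 = -13)
p(H) = -12*H*(H + (-80 + H)*(9 + H)) (p(H) = -6*(H + (H - 80)*(H + 9))*(H + H) = -6*(H + (-80 + H)*(9 + H))*2*H = -12*H*(H + (-80 + H)*(9 + H)))
√(p(E(12)) + Y(186, -112)) = √(12*(-13)*(720 - 1*(-13)² + 70*(-13)) - 7) = √(12*(-13)*(720 - 1*169 - 910) - 7) = √(12*(-13)*(720 - 169 - 910) - 7) = √(12*(-13)*(-359) - 7) = √(56004 - 7) = √55997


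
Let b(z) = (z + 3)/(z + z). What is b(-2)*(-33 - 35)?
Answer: 17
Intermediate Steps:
b(z) = (3 + z)/(2*z) (b(z) = (3 + z)/((2*z)) = (3 + z)*(1/(2*z)) = (3 + z)/(2*z))
b(-2)*(-33 - 35) = ((½)*(3 - 2)/(-2))*(-33 - 35) = ((½)*(-½)*1)*(-68) = -¼*(-68) = 17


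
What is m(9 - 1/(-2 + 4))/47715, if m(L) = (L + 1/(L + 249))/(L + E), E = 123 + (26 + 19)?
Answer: 8759/8674348425 ≈ 1.0098e-6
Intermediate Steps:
E = 168 (E = 123 + 45 = 168)
m(L) = (L + 1/(249 + L))/(168 + L) (m(L) = (L + 1/(L + 249))/(L + 168) = (L + 1/(249 + L))/(168 + L))
m(9 - 1/(-2 + 4))/47715 = ((1 + (9 - 1/(-2 + 4))² + 249*(9 - 1/(-2 + 4)))/(41832 + (9 - 1/(-2 + 4))² + 417*(9 - 1/(-2 + 4))))/47715 = ((1 + (9 - 1/2)² + 249*(9 - 1/2))/(41832 + (9 - 1/2)² + 417*(9 - 1/2)))*(1/47715) = ((1 + (9 + (½)*(-1))² + 249*(9 + (½)*(-1)))/(41832 + (9 + (½)*(-1))² + 417*(9 + (½)*(-1))))*(1/47715) = ((1 + (9 - ½)² + 249*(9 - ½))/(41832 + (9 - ½)² + 417*(9 - ½)))*(1/47715) = ((1 + (17/2)² + 249*(17/2))/(41832 + (17/2)² + 417*(17/2)))*(1/47715) = ((1 + 289/4 + 4233/2)/(41832 + 289/4 + 7089/2))*(1/47715) = ((8759/4)/(181795/4))*(1/47715) = ((4/181795)*(8759/4))*(1/47715) = (8759/181795)*(1/47715) = 8759/8674348425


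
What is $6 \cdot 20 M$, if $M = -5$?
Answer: $-600$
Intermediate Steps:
$6 \cdot 20 M = 6 \cdot 20 \left(-5\right) = 120 \left(-5\right) = -600$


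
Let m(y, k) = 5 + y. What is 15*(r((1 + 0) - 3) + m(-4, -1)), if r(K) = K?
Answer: -15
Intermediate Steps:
15*(r((1 + 0) - 3) + m(-4, -1)) = 15*(((1 + 0) - 3) + (5 - 4)) = 15*((1 - 3) + 1) = 15*(-2 + 1) = 15*(-1) = -15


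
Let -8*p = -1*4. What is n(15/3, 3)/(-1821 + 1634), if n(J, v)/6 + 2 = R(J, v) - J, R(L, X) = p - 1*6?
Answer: 75/187 ≈ 0.40107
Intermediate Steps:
p = 1/2 (p = -(-1)*4/8 = -1/8*(-4) = 1/2 ≈ 0.50000)
R(L, X) = -11/2 (R(L, X) = 1/2 - 1*6 = 1/2 - 6 = -11/2)
n(J, v) = -45 - 6*J (n(J, v) = -12 + 6*(-11/2 - J) = -12 + (-33 - 6*J) = -45 - 6*J)
n(15/3, 3)/(-1821 + 1634) = (-45 - 90/3)/(-1821 + 1634) = (-45 - 90/3)/(-187) = (-45 - 6*5)*(-1/187) = (-45 - 30)*(-1/187) = -75*(-1/187) = 75/187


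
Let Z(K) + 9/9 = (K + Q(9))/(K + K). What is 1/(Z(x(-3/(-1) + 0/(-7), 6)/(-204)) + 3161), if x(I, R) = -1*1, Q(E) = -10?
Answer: 2/4281 ≈ 0.00046718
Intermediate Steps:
x(I, R) = -1
Z(K) = -1 + (-10 + K)/(2*K) (Z(K) = -1 + (K - 10)/(K + K) = -1 + (-10 + K)/((2*K)) = -1 + (-10 + K)*(1/(2*K)) = -1 + (-10 + K)/(2*K))
1/(Z(x(-3/(-1) + 0/(-7), 6)/(-204)) + 3161) = 1/((-10 - (-1)/(-204))/(2*((-1/(-204)))) + 3161) = 1/((-10 - (-1)*(-1)/204)/(2*((-1*(-1/204)))) + 3161) = 1/((-10 - 1*1/204)/(2*(1/204)) + 3161) = 1/((½)*204*(-10 - 1/204) + 3161) = 1/((½)*204*(-2041/204) + 3161) = 1/(-2041/2 + 3161) = 1/(4281/2) = 2/4281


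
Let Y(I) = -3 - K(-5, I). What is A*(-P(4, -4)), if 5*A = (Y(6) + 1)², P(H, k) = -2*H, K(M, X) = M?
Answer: 72/5 ≈ 14.400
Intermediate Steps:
Y(I) = 2 (Y(I) = -3 - 1*(-5) = -3 + 5 = 2)
A = 9/5 (A = (2 + 1)²/5 = (⅕)*3² = (⅕)*9 = 9/5 ≈ 1.8000)
A*(-P(4, -4)) = 9*(-(-2)*4)/5 = 9*(-1*(-8))/5 = (9/5)*8 = 72/5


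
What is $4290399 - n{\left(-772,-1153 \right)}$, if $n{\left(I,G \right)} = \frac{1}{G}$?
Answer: $\frac{4946830048}{1153} \approx 4.2904 \cdot 10^{6}$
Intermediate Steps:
$4290399 - n{\left(-772,-1153 \right)} = 4290399 - \frac{1}{-1153} = 4290399 - - \frac{1}{1153} = 4290399 + \frac{1}{1153} = \frac{4946830048}{1153}$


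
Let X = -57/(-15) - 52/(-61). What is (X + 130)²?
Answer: 1686662761/93025 ≈ 18131.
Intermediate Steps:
X = 1419/305 (X = -57*(-1/15) - 52*(-1/61) = 19/5 + 52/61 = 1419/305 ≈ 4.6525)
(X + 130)² = (1419/305 + 130)² = (41069/305)² = 1686662761/93025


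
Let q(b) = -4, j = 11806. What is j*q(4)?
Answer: -47224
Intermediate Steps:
j*q(4) = 11806*(-4) = -47224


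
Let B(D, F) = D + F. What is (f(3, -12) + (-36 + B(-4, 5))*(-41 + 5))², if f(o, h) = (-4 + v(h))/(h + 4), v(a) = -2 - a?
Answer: 25371369/16 ≈ 1.5857e+6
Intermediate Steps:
f(o, h) = (-6 - h)/(4 + h) (f(o, h) = (-4 + (-2 - h))/(h + 4) = (-6 - h)/(4 + h))
(f(3, -12) + (-36 + B(-4, 5))*(-41 + 5))² = ((-6 - 1*(-12))/(4 - 12) + (-36 + (-4 + 5))*(-41 + 5))² = ((-6 + 12)/(-8) + (-36 + 1)*(-36))² = (-⅛*6 - 35*(-36))² = (-¾ + 1260)² = (5037/4)² = 25371369/16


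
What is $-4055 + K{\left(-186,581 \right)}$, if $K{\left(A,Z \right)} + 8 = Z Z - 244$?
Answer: $333254$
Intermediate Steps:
$K{\left(A,Z \right)} = -252 + Z^{2}$ ($K{\left(A,Z \right)} = -8 + \left(Z Z - 244\right) = -8 + \left(Z^{2} - 244\right) = -8 + \left(-244 + Z^{2}\right) = -252 + Z^{2}$)
$-4055 + K{\left(-186,581 \right)} = -4055 - \left(252 - 581^{2}\right) = -4055 + \left(-252 + 337561\right) = -4055 + 337309 = 333254$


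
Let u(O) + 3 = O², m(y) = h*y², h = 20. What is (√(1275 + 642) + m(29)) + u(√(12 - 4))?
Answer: 16825 + 3*√213 ≈ 16869.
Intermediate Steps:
m(y) = 20*y²
u(O) = -3 + O²
(√(1275 + 642) + m(29)) + u(√(12 - 4)) = (√(1275 + 642) + 20*29²) + (-3 + (√(12 - 4))²) = (√1917 + 20*841) + (-3 + (√8)²) = (3*√213 + 16820) + (-3 + (2*√2)²) = (16820 + 3*√213) + (-3 + 8) = (16820 + 3*√213) + 5 = 16825 + 3*√213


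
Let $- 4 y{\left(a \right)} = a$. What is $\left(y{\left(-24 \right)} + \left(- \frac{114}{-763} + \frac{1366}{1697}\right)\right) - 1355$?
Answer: $- \frac{1745464323}{1294811} \approx -1348.0$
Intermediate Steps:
$y{\left(a \right)} = - \frac{a}{4}$
$\left(y{\left(-24 \right)} + \left(- \frac{114}{-763} + \frac{1366}{1697}\right)\right) - 1355 = \left(\left(- \frac{1}{4}\right) \left(-24\right) + \left(- \frac{114}{-763} + \frac{1366}{1697}\right)\right) - 1355 = \left(6 + \left(\left(-114\right) \left(- \frac{1}{763}\right) + 1366 \cdot \frac{1}{1697}\right)\right) - 1355 = \left(6 + \left(\frac{114}{763} + \frac{1366}{1697}\right)\right) - 1355 = \left(6 + \frac{1235716}{1294811}\right) - 1355 = \frac{9004582}{1294811} - 1355 = - \frac{1745464323}{1294811}$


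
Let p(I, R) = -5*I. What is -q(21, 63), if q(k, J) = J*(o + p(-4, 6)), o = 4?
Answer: -1512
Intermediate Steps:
q(k, J) = 24*J (q(k, J) = J*(4 - 5*(-4)) = J*(4 + 20) = J*24 = 24*J)
-q(21, 63) = -24*63 = -1*1512 = -1512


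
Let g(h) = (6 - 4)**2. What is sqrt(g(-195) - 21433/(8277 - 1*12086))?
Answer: sqrt(139672221)/3809 ≈ 3.1027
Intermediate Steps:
g(h) = 4 (g(h) = 2**2 = 4)
sqrt(g(-195) - 21433/(8277 - 1*12086)) = sqrt(4 - 21433/(8277 - 1*12086)) = sqrt(4 - 21433/(8277 - 12086)) = sqrt(4 - 21433/(-3809)) = sqrt(4 - 21433*(-1/3809)) = sqrt(4 + 21433/3809) = sqrt(36669/3809) = sqrt(139672221)/3809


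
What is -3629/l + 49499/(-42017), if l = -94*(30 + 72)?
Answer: -322116719/402858996 ≈ -0.79958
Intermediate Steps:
l = -9588 (l = -94*102 = -9588)
-3629/l + 49499/(-42017) = -3629/(-9588) + 49499/(-42017) = -3629*(-1/9588) + 49499*(-1/42017) = 3629/9588 - 49499/42017 = -322116719/402858996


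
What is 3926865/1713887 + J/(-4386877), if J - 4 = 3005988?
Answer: 1097703921791/683510132809 ≈ 1.6060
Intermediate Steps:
J = 3005992 (J = 4 + 3005988 = 3005992)
3926865/1713887 + J/(-4386877) = 3926865/1713887 + 3005992/(-4386877) = 3926865*(1/1713887) + 3005992*(-1/4386877) = 3926865/1713887 - 273272/398807 = 1097703921791/683510132809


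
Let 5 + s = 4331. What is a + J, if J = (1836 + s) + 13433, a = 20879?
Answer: 40474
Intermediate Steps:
s = 4326 (s = -5 + 4331 = 4326)
J = 19595 (J = (1836 + 4326) + 13433 = 6162 + 13433 = 19595)
a + J = 20879 + 19595 = 40474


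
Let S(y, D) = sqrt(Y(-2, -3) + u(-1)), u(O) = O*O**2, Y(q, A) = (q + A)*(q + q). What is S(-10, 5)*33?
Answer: 33*sqrt(19) ≈ 143.84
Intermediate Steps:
Y(q, A) = 2*q*(A + q) (Y(q, A) = (A + q)*(2*q) = 2*q*(A + q))
u(O) = O**3
S(y, D) = sqrt(19) (S(y, D) = sqrt(2*(-2)*(-3 - 2) + (-1)**3) = sqrt(2*(-2)*(-5) - 1) = sqrt(20 - 1) = sqrt(19))
S(-10, 5)*33 = sqrt(19)*33 = 33*sqrt(19)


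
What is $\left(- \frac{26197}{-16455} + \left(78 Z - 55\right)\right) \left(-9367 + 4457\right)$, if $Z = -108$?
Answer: $\frac{136984824536}{3291} \approx 4.1624 \cdot 10^{7}$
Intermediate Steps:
$\left(- \frac{26197}{-16455} + \left(78 Z - 55\right)\right) \left(-9367 + 4457\right) = \left(- \frac{26197}{-16455} + \left(78 \left(-108\right) - 55\right)\right) \left(-9367 + 4457\right) = \left(\left(-26197\right) \left(- \frac{1}{16455}\right) - 8479\right) \left(-4910\right) = \left(\frac{26197}{16455} - 8479\right) \left(-4910\right) = \left(- \frac{139495748}{16455}\right) \left(-4910\right) = \frac{136984824536}{3291}$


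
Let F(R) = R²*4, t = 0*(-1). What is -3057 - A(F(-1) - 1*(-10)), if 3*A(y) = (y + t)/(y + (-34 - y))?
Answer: -155900/51 ≈ -3056.9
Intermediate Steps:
t = 0
F(R) = 4*R²
A(y) = -y/102 (A(y) = ((y + 0)/(y + (-34 - y)))/3 = (y/(-34))/3 = (y*(-1/34))/3 = (-y/34)/3 = -y/102)
-3057 - A(F(-1) - 1*(-10)) = -3057 - (-1)*(4*(-1)² - 1*(-10))/102 = -3057 - (-1)*(4*1 + 10)/102 = -3057 - (-1)*(4 + 10)/102 = -3057 - (-1)*14/102 = -3057 - 1*(-7/51) = -3057 + 7/51 = -155900/51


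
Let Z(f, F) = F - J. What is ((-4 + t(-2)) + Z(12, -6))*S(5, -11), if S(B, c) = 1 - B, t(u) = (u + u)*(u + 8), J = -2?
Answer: 128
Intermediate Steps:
t(u) = 2*u*(8 + u) (t(u) = (2*u)*(8 + u) = 2*u*(8 + u))
Z(f, F) = 2 + F (Z(f, F) = F - 1*(-2) = F + 2 = 2 + F)
((-4 + t(-2)) + Z(12, -6))*S(5, -11) = ((-4 + 2*(-2)*(8 - 2)) + (2 - 6))*(1 - 1*5) = ((-4 + 2*(-2)*6) - 4)*(1 - 5) = ((-4 - 24) - 4)*(-4) = (-28 - 4)*(-4) = -32*(-4) = 128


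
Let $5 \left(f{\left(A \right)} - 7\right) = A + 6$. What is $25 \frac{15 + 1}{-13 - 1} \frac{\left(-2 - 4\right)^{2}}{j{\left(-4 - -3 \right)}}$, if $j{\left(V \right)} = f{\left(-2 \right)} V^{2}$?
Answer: $- \frac{12000}{91} \approx -131.87$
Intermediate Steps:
$f{\left(A \right)} = \frac{41}{5} + \frac{A}{5}$ ($f{\left(A \right)} = 7 + \frac{A + 6}{5} = 7 + \frac{6 + A}{5} = 7 + \left(\frac{6}{5} + \frac{A}{5}\right) = \frac{41}{5} + \frac{A}{5}$)
$j{\left(V \right)} = \frac{39 V^{2}}{5}$ ($j{\left(V \right)} = \left(\frac{41}{5} + \frac{1}{5} \left(-2\right)\right) V^{2} = \left(\frac{41}{5} - \frac{2}{5}\right) V^{2} = \frac{39 V^{2}}{5}$)
$25 \frac{15 + 1}{-13 - 1} \frac{\left(-2 - 4\right)^{2}}{j{\left(-4 - -3 \right)}} = 25 \frac{15 + 1}{-13 - 1} \frac{\left(-2 - 4\right)^{2}}{\frac{39}{5} \left(-4 - -3\right)^{2}} = 25 \frac{16}{-14} \frac{\left(-6\right)^{2}}{\frac{39}{5} \left(-4 + 3\right)^{2}} = 25 \cdot 16 \left(- \frac{1}{14}\right) \frac{36}{\frac{39}{5} \left(-1\right)^{2}} = 25 \left(- \frac{8}{7}\right) \frac{36}{\frac{39}{5} \cdot 1} = - \frac{200 \frac{36}{\frac{39}{5}}}{7} = - \frac{200 \cdot 36 \cdot \frac{5}{39}}{7} = \left(- \frac{200}{7}\right) \frac{60}{13} = - \frac{12000}{91}$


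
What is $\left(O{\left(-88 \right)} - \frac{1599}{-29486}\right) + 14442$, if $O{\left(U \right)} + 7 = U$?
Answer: $\frac{423037241}{29486} \approx 14347.0$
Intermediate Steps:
$O{\left(U \right)} = -7 + U$
$\left(O{\left(-88 \right)} - \frac{1599}{-29486}\right) + 14442 = \left(\left(-7 - 88\right) - \frac{1599}{-29486}\right) + 14442 = \left(-95 - - \frac{1599}{29486}\right) + 14442 = \left(-95 + \frac{1599}{29486}\right) + 14442 = - \frac{2799571}{29486} + 14442 = \frac{423037241}{29486}$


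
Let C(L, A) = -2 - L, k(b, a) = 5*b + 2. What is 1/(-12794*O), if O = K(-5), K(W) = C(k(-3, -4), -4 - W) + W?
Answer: -1/76764 ≈ -1.3027e-5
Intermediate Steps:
k(b, a) = 2 + 5*b
K(W) = 11 + W (K(W) = (-2 - (2 + 5*(-3))) + W = (-2 - (2 - 15)) + W = (-2 - 1*(-13)) + W = (-2 + 13) + W = 11 + W)
O = 6 (O = 11 - 5 = 6)
1/(-12794*O) = 1/(-12794*6) = 1/(-76764) = -1/76764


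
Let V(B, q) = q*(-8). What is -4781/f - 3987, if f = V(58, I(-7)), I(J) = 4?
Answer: -122803/32 ≈ -3837.6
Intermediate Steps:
V(B, q) = -8*q
f = -32 (f = -8*4 = -32)
-4781/f - 3987 = -4781/(-32) - 3987 = -4781*(-1/32) - 3987 = 4781/32 - 3987 = -122803/32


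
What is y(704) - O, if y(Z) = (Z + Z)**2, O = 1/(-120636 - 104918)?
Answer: 447152685057/225554 ≈ 1.9825e+6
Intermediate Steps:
O = -1/225554 (O = 1/(-225554) = -1/225554 ≈ -4.4335e-6)
y(Z) = 4*Z**2 (y(Z) = (2*Z)**2 = 4*Z**2)
y(704) - O = 4*704**2 - 1*(-1/225554) = 4*495616 + 1/225554 = 1982464 + 1/225554 = 447152685057/225554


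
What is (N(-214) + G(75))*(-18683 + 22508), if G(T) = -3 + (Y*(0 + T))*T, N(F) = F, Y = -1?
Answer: -22345650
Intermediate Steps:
G(T) = -3 - T² (G(T) = -3 + (-(0 + T))*T = -3 + (-T)*T = -3 - T²)
(N(-214) + G(75))*(-18683 + 22508) = (-214 + (-3 - 1*75²))*(-18683 + 22508) = (-214 + (-3 - 1*5625))*3825 = (-214 + (-3 - 5625))*3825 = (-214 - 5628)*3825 = -5842*3825 = -22345650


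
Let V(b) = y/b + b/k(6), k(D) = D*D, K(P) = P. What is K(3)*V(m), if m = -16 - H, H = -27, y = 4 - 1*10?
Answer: -95/132 ≈ -0.71970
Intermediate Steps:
k(D) = D²
y = -6 (y = 4 - 10 = -6)
m = 11 (m = -16 - 1*(-27) = -16 + 27 = 11)
V(b) = -6/b + b/36 (V(b) = -6/b + b/(6²) = -6/b + b/36)
K(3)*V(m) = 3*(-6/11 + (1/36)*11) = 3*(-6*1/11 + 11/36) = 3*(-6/11 + 11/36) = 3*(-95/396) = -95/132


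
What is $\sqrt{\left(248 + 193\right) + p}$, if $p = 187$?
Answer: $2 \sqrt{157} \approx 25.06$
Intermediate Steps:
$\sqrt{\left(248 + 193\right) + p} = \sqrt{\left(248 + 193\right) + 187} = \sqrt{441 + 187} = \sqrt{628} = 2 \sqrt{157}$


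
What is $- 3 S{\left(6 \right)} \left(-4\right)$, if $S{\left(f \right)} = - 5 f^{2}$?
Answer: $-2160$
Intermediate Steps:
$- 3 S{\left(6 \right)} \left(-4\right) = - 3 \left(- 5 \cdot 6^{2}\right) \left(-4\right) = - 3 \left(\left(-5\right) 36\right) \left(-4\right) = \left(-3\right) \left(-180\right) \left(-4\right) = 540 \left(-4\right) = -2160$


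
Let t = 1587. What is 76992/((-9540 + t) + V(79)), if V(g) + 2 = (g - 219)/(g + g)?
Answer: -2027456/209505 ≈ -9.6774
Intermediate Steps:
V(g) = -2 + (-219 + g)/(2*g) (V(g) = -2 + (g - 219)/(g + g) = -2 + (-219 + g)/((2*g)) = -2 + (-219 + g)*(1/(2*g)) = -2 + (-219 + g)/(2*g))
76992/((-9540 + t) + V(79)) = 76992/((-9540 + 1587) + (3/2)*(-73 - 1*79)/79) = 76992/(-7953 + (3/2)*(1/79)*(-73 - 79)) = 76992/(-7953 + (3/2)*(1/79)*(-152)) = 76992/(-7953 - 228/79) = 76992/(-628515/79) = 76992*(-79/628515) = -2027456/209505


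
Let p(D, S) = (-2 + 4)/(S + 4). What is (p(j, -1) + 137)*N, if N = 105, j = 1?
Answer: 14455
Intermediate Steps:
p(D, S) = 2/(4 + S)
(p(j, -1) + 137)*N = (2/(4 - 1) + 137)*105 = (2/3 + 137)*105 = (413/3)*105 = 14455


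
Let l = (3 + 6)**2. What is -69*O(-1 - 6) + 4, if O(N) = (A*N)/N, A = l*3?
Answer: -16763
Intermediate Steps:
l = 81 (l = 9**2 = 81)
A = 243 (A = 81*3 = 243)
O(N) = 243 (O(N) = (243*N)/N = 243)
-69*O(-1 - 6) + 4 = -69*243 + 4 = -16767 + 4 = -16763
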